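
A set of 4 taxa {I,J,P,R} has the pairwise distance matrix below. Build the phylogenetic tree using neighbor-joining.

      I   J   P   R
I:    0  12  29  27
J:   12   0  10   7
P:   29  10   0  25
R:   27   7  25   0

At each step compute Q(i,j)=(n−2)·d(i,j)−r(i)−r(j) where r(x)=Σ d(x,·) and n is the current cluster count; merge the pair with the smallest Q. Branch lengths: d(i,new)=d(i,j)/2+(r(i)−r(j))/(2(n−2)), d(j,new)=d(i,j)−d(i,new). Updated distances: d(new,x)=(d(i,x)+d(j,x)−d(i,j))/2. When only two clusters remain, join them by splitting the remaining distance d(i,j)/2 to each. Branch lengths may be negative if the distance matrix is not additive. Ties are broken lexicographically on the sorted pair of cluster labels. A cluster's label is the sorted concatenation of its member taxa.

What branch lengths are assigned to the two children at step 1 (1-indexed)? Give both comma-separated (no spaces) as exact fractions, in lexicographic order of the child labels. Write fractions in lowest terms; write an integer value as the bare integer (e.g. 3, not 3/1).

31/2,27/2

step 1: merge (I,P) at d=29, Q=-74; branch lengths I→31/2, P→27/2; new cluster IP
  updated: d(IP,J)=-7/2, d(IP,R)=23/2
step 2: merge (IP,J) at d=-7/2, Q=-15; branch lengths IP→1/2, J→-4; new cluster IJP
  updated: d(IJP,R)=11
step 3: merge (IJP,R) at d=11; branch lengths IJP→11/2, R→11/2; new cluster IJPR
final tree: (((I:31/2,P:27/2):1/2,J:-4):11/2,R:11/2)
total length: 73/2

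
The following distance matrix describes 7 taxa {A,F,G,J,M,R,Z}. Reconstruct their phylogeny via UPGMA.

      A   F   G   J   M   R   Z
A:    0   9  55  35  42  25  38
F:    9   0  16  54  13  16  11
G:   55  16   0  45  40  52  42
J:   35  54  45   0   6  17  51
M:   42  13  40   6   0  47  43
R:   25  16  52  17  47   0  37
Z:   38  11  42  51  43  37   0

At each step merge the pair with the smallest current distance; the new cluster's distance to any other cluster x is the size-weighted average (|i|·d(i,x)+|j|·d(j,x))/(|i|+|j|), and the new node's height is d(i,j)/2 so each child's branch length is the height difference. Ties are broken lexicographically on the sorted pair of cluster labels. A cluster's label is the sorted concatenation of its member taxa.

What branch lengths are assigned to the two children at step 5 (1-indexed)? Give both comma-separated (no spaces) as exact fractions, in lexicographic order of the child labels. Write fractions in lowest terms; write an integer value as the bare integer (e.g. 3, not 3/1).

step 1: merge (J,M) at d=6; branch lengths J→3, M→3; new cluster JM
  updated: d(A,JM)=77/2, d(F,JM)=67/2, d(G,JM)=85/2, d(JM,R)=32, d(JM,Z)=47
step 2: merge (A,F) at d=9; branch lengths A→9/2, F→9/2; new cluster AF
  updated: d(AF,G)=71/2, d(AF,JM)=36, d(AF,R)=41/2, d(AF,Z)=49/2
step 3: merge (AF,R) at d=41/2; branch lengths AF→23/4, R→41/4; new cluster AFR
  updated: d(AFR,G)=41, d(AFR,JM)=104/3, d(AFR,Z)=86/3
step 4: merge (AFR,Z) at d=86/3; branch lengths AFR→49/12, Z→43/3; new cluster AFRZ
  updated: d(AFRZ,G)=165/4, d(AFRZ,JM)=151/4
step 5: merge (AFRZ,JM) at d=151/4; branch lengths AFRZ→109/24, JM→127/8; new cluster AFJMRZ
  updated: d(AFJMRZ,G)=125/3
step 6: merge (AFJMRZ,G) at d=125/3; branch lengths AFJMRZ→47/24, G→125/6; new cluster AFGJMRZ
final tree: (((((A:9/2,F:9/2):23/4,R:41/4):49/12,Z:43/3):109/24,(J:3,M:3):127/8):47/24,G:125/6)
total length: 741/8

109/24,127/8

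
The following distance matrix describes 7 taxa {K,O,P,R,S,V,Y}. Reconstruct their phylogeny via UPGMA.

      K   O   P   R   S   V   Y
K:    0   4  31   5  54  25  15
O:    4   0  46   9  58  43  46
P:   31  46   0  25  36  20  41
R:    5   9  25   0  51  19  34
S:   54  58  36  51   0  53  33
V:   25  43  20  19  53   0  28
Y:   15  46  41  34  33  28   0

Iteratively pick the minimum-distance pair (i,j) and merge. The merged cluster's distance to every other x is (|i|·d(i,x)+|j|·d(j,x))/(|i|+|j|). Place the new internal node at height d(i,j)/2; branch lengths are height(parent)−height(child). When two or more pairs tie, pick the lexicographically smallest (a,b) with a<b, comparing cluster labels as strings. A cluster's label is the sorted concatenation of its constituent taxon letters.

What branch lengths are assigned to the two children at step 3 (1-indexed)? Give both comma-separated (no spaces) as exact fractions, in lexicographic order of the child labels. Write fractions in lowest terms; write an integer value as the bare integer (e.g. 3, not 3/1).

step 1: merge (K,O) at d=4; branch lengths K→2, O→2; new cluster KO
  updated: d(KO,P)=77/2, d(KO,R)=7, d(KO,S)=56, d(KO,V)=34, d(KO,Y)=61/2
step 2: merge (KO,R) at d=7; branch lengths KO→3/2, R→7/2; new cluster KOR
  updated: d(KOR,P)=34, d(KOR,S)=163/3, d(KOR,V)=29, d(KOR,Y)=95/3
step 3: merge (P,V) at d=20; branch lengths P→10, V→10; new cluster PV
  updated: d(KOR,PV)=63/2, d(PV,S)=89/2, d(PV,Y)=69/2
step 4: merge (KOR,PV) at d=63/2; branch lengths KOR→49/4, PV→23/4; new cluster KOPRV
  updated: d(KOPRV,S)=252/5, d(KOPRV,Y)=164/5
step 5: merge (KOPRV,Y) at d=164/5; branch lengths KOPRV→13/20, Y→82/5; new cluster KOPRVY
  updated: d(KOPRVY,S)=95/2
step 6: merge (KOPRVY,S) at d=95/2; branch lengths KOPRVY→147/20, S→95/4; new cluster KOPRSVY
final tree: (((((K:2,O:2):3/2,R:7/2):49/4,(P:10,V:10):23/4):13/20,Y:82/5):147/20,S:95/4)
total length: 1903/20

10,10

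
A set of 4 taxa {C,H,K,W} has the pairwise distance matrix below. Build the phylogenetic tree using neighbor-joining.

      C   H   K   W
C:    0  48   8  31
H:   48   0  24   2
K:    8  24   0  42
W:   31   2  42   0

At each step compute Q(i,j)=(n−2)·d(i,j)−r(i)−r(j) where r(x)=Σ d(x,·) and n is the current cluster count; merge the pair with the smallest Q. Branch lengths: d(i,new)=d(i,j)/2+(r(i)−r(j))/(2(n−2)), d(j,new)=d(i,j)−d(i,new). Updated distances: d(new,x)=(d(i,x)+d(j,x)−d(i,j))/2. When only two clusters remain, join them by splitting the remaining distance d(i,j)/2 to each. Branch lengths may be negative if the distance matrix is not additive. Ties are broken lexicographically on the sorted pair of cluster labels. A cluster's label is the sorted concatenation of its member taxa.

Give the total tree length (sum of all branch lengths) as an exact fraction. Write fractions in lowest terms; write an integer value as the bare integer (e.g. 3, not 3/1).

step 1: merge (C,K) at d=8, Q=-145; branch lengths C→29/4, K→3/4; new cluster CK
  updated: d(CK,H)=32, d(CK,W)=65/2
step 2: merge (CK,H) at d=32, Q=-133/2; branch lengths CK→125/4, H→3/4; new cluster CHK
  updated: d(CHK,W)=5/4
step 3: merge (CHK,W) at d=5/4; branch lengths CHK→5/8, W→5/8; new cluster CHKW
final tree: (((C:29/4,K:3/4):125/4,H:3/4):5/8,W:5/8)
total length: 165/4

165/4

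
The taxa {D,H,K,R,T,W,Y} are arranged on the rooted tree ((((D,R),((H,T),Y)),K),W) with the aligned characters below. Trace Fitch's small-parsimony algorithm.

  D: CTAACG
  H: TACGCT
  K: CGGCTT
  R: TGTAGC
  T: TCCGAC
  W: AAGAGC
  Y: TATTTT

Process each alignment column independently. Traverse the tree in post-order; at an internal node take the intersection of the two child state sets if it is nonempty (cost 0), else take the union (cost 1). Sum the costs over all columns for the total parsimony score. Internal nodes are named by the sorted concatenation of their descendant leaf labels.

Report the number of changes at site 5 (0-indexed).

DR@0: {C} ∪ {T} = {C,T} (union, +1)
HT@0: {T} ∩ {T} = {T} (intersection, +0)
HTY@0: {T} ∩ {T} = {T} (intersection, +0)
DHRTY@0: {C,T} ∩ {T} = {T} (intersection, +0)
DHKRTY@0: {T} ∪ {C} = {C,T} (union, +1)
DHKRTWY@0: {C,T} ∪ {A} = {A,C,T} (union, +1)
DR@1: {T} ∪ {G} = {G,T} (union, +1)
HT@1: {A} ∪ {C} = {A,C} (union, +1)
HTY@1: {A,C} ∩ {A} = {A} (intersection, +0)
DHRTY@1: {G,T} ∪ {A} = {A,G,T} (union, +1)
DHKRTY@1: {A,G,T} ∩ {G} = {G} (intersection, +0)
DHKRTWY@1: {G} ∪ {A} = {A,G} (union, +1)
DR@2: {A} ∪ {T} = {A,T} (union, +1)
HT@2: {C} ∩ {C} = {C} (intersection, +0)
HTY@2: {C} ∪ {T} = {C,T} (union, +1)
DHRTY@2: {A,T} ∩ {C,T} = {T} (intersection, +0)
DHKRTY@2: {T} ∪ {G} = {G,T} (union, +1)
DHKRTWY@2: {G,T} ∩ {G} = {G} (intersection, +0)
DR@3: {A} ∩ {A} = {A} (intersection, +0)
HT@3: {G} ∩ {G} = {G} (intersection, +0)
HTY@3: {G} ∪ {T} = {G,T} (union, +1)
DHRTY@3: {A} ∪ {G,T} = {A,G,T} (union, +1)
DHKRTY@3: {A,G,T} ∪ {C} = {A,C,G,T} (union, +1)
DHKRTWY@3: {A,C,G,T} ∩ {A} = {A} (intersection, +0)
DR@4: {C} ∪ {G} = {C,G} (union, +1)
HT@4: {C} ∪ {A} = {A,C} (union, +1)
HTY@4: {A,C} ∪ {T} = {A,C,T} (union, +1)
DHRTY@4: {C,G} ∩ {A,C,T} = {C} (intersection, +0)
DHKRTY@4: {C} ∪ {T} = {C,T} (union, +1)
DHKRTWY@4: {C,T} ∪ {G} = {C,G,T} (union, +1)
DR@5: {G} ∪ {C} = {C,G} (union, +1)
HT@5: {T} ∪ {C} = {C,T} (union, +1)
HTY@5: {C,T} ∩ {T} = {T} (intersection, +0)
DHRTY@5: {C,G} ∪ {T} = {C,G,T} (union, +1)
DHKRTY@5: {C,G,T} ∩ {T} = {T} (intersection, +0)
DHKRTWY@5: {T} ∪ {C} = {C,T} (union, +1)
per-site changes: [3, 4, 3, 3, 5, 4]; total = 22

4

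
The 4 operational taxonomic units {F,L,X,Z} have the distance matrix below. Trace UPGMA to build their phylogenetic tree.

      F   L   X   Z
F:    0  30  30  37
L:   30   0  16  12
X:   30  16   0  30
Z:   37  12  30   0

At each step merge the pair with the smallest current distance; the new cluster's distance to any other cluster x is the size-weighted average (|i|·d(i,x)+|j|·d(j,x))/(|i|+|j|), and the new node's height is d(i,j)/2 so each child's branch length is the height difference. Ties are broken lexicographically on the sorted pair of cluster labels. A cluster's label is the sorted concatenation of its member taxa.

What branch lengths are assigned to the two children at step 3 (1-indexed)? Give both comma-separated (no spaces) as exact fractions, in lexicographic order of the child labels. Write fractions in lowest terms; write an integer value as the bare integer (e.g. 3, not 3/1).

97/6,14/3

step 1: merge (L,Z) at d=12; branch lengths L→6, Z→6; new cluster LZ
  updated: d(F,LZ)=67/2, d(LZ,X)=23
step 2: merge (LZ,X) at d=23; branch lengths LZ→11/2, X→23/2; new cluster LXZ
  updated: d(F,LXZ)=97/3
step 3: merge (F,LXZ) at d=97/3; branch lengths F→97/6, LXZ→14/3; new cluster FLXZ
final tree: (F:97/6,((L:6,Z:6):11/2,X:23/2):14/3)
total length: 299/6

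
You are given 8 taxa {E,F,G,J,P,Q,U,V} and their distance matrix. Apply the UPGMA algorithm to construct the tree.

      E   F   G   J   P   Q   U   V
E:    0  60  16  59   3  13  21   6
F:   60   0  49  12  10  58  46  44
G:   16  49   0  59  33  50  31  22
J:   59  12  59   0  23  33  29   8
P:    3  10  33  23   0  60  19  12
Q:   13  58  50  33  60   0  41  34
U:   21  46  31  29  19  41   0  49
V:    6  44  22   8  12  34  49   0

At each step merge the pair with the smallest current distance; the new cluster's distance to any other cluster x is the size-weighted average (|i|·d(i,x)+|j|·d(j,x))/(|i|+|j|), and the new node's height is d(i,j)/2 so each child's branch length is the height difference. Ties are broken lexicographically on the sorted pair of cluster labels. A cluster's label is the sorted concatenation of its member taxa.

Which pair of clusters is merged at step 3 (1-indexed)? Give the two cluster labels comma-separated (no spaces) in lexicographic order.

step 1: merge (E,P) at d=3; branch lengths E→3/2, P→3/2; new cluster EP
  updated: d(EP,F)=35, d(EP,G)=49/2, d(EP,J)=41, d(EP,Q)=73/2, d(EP,U)=20, d(EP,V)=9
step 2: merge (J,V) at d=8; branch lengths J→4, V→4; new cluster JV
  updated: d(EP,JV)=25, d(F,JV)=28, d(G,JV)=81/2, d(JV,Q)=67/2, d(JV,U)=39
step 3: merge (EP,U) at d=20; branch lengths EP→17/2, U→10; new cluster EPU
  updated: d(EPU,F)=116/3, d(EPU,G)=80/3, d(EPU,JV)=89/3, d(EPU,Q)=38
step 4: merge (EPU,G) at d=80/3; branch lengths EPU→10/3, G→40/3; new cluster EGPU
  updated: d(EGPU,F)=165/4, d(EGPU,JV)=259/8, d(EGPU,Q)=41
step 5: merge (F,JV) at d=28; branch lengths F→14, JV→10; new cluster FJV
  updated: d(EGPU,FJV)=106/3, d(FJV,Q)=125/3
step 6: merge (EGPU,FJV) at d=106/3; branch lengths EGPU→13/3, FJV→11/3; new cluster EFGJPUV
  updated: d(EFGJPUV,Q)=289/7
step 7: merge (EFGJPUV,Q) at d=289/7; branch lengths EFGJPUV→125/42, Q→289/14; new cluster EFGJPQUV
final tree: (((((E:3/2,P:3/2):17/2,U:10):10/3,G:40/3):13/3,(F:14,(J:4,V:4):10):11/3):125/42,Q:289/14)
total length: 1425/14

EP,U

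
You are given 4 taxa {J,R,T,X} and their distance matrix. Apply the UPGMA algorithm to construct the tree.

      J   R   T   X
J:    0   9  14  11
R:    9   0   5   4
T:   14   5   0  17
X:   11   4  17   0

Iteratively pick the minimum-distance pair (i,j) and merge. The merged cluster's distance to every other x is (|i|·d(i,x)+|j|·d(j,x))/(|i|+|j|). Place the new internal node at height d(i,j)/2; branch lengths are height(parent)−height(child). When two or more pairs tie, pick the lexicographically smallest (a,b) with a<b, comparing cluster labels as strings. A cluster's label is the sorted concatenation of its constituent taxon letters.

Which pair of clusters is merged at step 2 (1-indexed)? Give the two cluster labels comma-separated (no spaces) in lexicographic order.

step 1: merge (R,X) at d=4; branch lengths R→2, X→2; new cluster RX
  updated: d(J,RX)=10, d(RX,T)=11
step 2: merge (J,RX) at d=10; branch lengths J→5, RX→3; new cluster JRX
  updated: d(JRX,T)=12
step 3: merge (JRX,T) at d=12; branch lengths JRX→1, T→6; new cluster JRTX
final tree: ((J:5,(R:2,X:2):3):1,T:6)
total length: 19

J,RX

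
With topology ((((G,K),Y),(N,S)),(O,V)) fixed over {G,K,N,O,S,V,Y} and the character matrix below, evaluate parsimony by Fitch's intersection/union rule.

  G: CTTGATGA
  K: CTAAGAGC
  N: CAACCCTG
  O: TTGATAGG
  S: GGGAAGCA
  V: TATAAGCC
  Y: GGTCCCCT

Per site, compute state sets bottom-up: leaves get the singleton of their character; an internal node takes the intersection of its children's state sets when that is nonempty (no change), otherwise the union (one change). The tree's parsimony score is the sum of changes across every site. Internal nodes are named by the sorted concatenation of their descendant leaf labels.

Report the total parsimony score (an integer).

[col 0] GK: children G:{C}, K:{C} ∩→ {C}; cost 0
[col 0] GKY: children GK:{C}, Y:{G} ∪→ {C,G}; cost 1
[col 0] NS: children N:{C}, S:{G} ∪→ {C,G}; cost 1
[col 0] GKNSY: children GKY:{C,G}, NS:{C,G} ∩→ {C,G}; cost 0
[col 0] OV: children O:{T}, V:{T} ∩→ {T}; cost 0
[col 0] GKNOSVY: children GKNSY:{C,G}, OV:{T} ∪→ {C,G,T}; cost 1
[col 1] GK: children G:{T}, K:{T} ∩→ {T}; cost 0
[col 1] GKY: children GK:{T}, Y:{G} ∪→ {G,T}; cost 1
[col 1] NS: children N:{A}, S:{G} ∪→ {A,G}; cost 1
[col 1] GKNSY: children GKY:{G,T}, NS:{A,G} ∩→ {G}; cost 0
[col 1] OV: children O:{T}, V:{A} ∪→ {A,T}; cost 1
[col 1] GKNOSVY: children GKNSY:{G}, OV:{A,T} ∪→ {A,G,T}; cost 1
[col 2] GK: children G:{T}, K:{A} ∪→ {A,T}; cost 1
[col 2] GKY: children GK:{A,T}, Y:{T} ∩→ {T}; cost 0
[col 2] NS: children N:{A}, S:{G} ∪→ {A,G}; cost 1
[col 2] GKNSY: children GKY:{T}, NS:{A,G} ∪→ {A,G,T}; cost 1
[col 2] OV: children O:{G}, V:{T} ∪→ {G,T}; cost 1
[col 2] GKNOSVY: children GKNSY:{A,G,T}, OV:{G,T} ∩→ {G,T}; cost 0
[col 3] GK: children G:{G}, K:{A} ∪→ {A,G}; cost 1
[col 3] GKY: children GK:{A,G}, Y:{C} ∪→ {A,C,G}; cost 1
[col 3] NS: children N:{C}, S:{A} ∪→ {A,C}; cost 1
[col 3] GKNSY: children GKY:{A,C,G}, NS:{A,C} ∩→ {A,C}; cost 0
[col 3] OV: children O:{A}, V:{A} ∩→ {A}; cost 0
[col 3] GKNOSVY: children GKNSY:{A,C}, OV:{A} ∩→ {A}; cost 0
[col 4] GK: children G:{A}, K:{G} ∪→ {A,G}; cost 1
[col 4] GKY: children GK:{A,G}, Y:{C} ∪→ {A,C,G}; cost 1
[col 4] NS: children N:{C}, S:{A} ∪→ {A,C}; cost 1
[col 4] GKNSY: children GKY:{A,C,G}, NS:{A,C} ∩→ {A,C}; cost 0
[col 4] OV: children O:{T}, V:{A} ∪→ {A,T}; cost 1
[col 4] GKNOSVY: children GKNSY:{A,C}, OV:{A,T} ∩→ {A}; cost 0
[col 5] GK: children G:{T}, K:{A} ∪→ {A,T}; cost 1
[col 5] GKY: children GK:{A,T}, Y:{C} ∪→ {A,C,T}; cost 1
[col 5] NS: children N:{C}, S:{G} ∪→ {C,G}; cost 1
[col 5] GKNSY: children GKY:{A,C,T}, NS:{C,G} ∩→ {C}; cost 0
[col 5] OV: children O:{A}, V:{G} ∪→ {A,G}; cost 1
[col 5] GKNOSVY: children GKNSY:{C}, OV:{A,G} ∪→ {A,C,G}; cost 1
[col 6] GK: children G:{G}, K:{G} ∩→ {G}; cost 0
[col 6] GKY: children GK:{G}, Y:{C} ∪→ {C,G}; cost 1
[col 6] NS: children N:{T}, S:{C} ∪→ {C,T}; cost 1
[col 6] GKNSY: children GKY:{C,G}, NS:{C,T} ∩→ {C}; cost 0
[col 6] OV: children O:{G}, V:{C} ∪→ {C,G}; cost 1
[col 6] GKNOSVY: children GKNSY:{C}, OV:{C,G} ∩→ {C}; cost 0
[col 7] GK: children G:{A}, K:{C} ∪→ {A,C}; cost 1
[col 7] GKY: children GK:{A,C}, Y:{T} ∪→ {A,C,T}; cost 1
[col 7] NS: children N:{G}, S:{A} ∪→ {A,G}; cost 1
[col 7] GKNSY: children GKY:{A,C,T}, NS:{A,G} ∩→ {A}; cost 0
[col 7] OV: children O:{G}, V:{C} ∪→ {C,G}; cost 1
[col 7] GKNOSVY: children GKNSY:{A}, OV:{C,G} ∪→ {A,C,G}; cost 1
per-site changes: [3, 4, 4, 3, 4, 5, 3, 5]; total = 31

31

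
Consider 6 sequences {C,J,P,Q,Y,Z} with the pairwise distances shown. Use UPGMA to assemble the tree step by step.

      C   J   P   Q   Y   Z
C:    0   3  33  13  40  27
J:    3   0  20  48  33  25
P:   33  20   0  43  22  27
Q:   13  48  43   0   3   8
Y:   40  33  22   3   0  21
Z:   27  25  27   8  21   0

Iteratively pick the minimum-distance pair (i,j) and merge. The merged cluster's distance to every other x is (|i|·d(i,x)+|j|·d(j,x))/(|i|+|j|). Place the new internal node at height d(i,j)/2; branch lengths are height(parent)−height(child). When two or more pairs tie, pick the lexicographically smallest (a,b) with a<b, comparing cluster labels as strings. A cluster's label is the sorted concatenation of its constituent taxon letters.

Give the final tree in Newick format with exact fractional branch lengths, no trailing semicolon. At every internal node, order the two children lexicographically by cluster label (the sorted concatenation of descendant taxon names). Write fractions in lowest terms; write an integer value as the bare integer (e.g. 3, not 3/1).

(((C:3/2,J:3/2):47/4,P:53/4):79/36,((Q:3/2,Y:3/2):23/4,Z:29/4):295/36)

step 1: merge (C,J) at d=3; branch lengths C→3/2, J→3/2; new cluster CJ
  updated: d(CJ,P)=53/2, d(CJ,Q)=61/2, d(CJ,Y)=73/2, d(CJ,Z)=26
step 2: merge (Q,Y) at d=3; branch lengths Q→3/2, Y→3/2; new cluster QY
  updated: d(CJ,QY)=67/2, d(P,QY)=65/2, d(QY,Z)=29/2
step 3: merge (QY,Z) at d=29/2; branch lengths QY→23/4, Z→29/4; new cluster QYZ
  updated: d(CJ,QYZ)=31, d(P,QYZ)=92/3
step 4: merge (CJ,P) at d=53/2; branch lengths CJ→47/4, P→53/4; new cluster CJP
  updated: d(CJP,QYZ)=278/9
step 5: merge (CJP,QYZ) at d=278/9; branch lengths CJP→79/36, QYZ→295/36; new cluster CJPQYZ
final tree: (((C:3/2,J:3/2):47/4,P:53/4):79/36,((Q:3/2,Y:3/2):23/4,Z:29/4):295/36)
total length: 979/18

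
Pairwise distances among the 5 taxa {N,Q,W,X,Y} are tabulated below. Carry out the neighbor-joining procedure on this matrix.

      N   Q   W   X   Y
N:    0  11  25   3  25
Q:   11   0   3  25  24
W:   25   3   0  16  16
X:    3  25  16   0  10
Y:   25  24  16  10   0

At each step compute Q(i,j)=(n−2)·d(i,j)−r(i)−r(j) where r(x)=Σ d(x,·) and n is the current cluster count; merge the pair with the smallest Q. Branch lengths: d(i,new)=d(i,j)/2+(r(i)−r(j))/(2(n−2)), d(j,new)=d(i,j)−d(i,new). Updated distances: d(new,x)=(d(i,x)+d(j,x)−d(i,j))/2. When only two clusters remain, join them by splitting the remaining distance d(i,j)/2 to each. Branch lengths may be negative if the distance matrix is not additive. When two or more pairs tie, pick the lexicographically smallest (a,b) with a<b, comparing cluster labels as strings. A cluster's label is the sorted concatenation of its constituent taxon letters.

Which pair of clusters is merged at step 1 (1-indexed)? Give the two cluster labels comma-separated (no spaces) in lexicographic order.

1. join Q+W (d=3, Q=-114) ⇒ QW; edges |Q|=2, |W|=1
  updated: d(N,QW)=33/2, d(QW,X)=19, d(QW,Y)=37/2
2. join N+X (d=3, Q=-141/2) ⇒ NX; edges |N|=37/8, |X|=-13/8
  updated: d(NX,QW)=65/4, d(NX,Y)=16
3. join NX+QW (d=65/4, Q=-203/4) ⇒ NQWX; edges |NX|=55/8, |QW|=75/8
  updated: d(NQWX,Y)=73/8
4. join NQWX+Y (d=73/8) ⇒ NQWXY; edges |NQWX|=73/16, |Y|=73/16
final tree: (((N:37/8,X:-13/8):55/8,(Q:2,W:1):75/8):73/16,Y:73/16)
total length: 251/8

Q,W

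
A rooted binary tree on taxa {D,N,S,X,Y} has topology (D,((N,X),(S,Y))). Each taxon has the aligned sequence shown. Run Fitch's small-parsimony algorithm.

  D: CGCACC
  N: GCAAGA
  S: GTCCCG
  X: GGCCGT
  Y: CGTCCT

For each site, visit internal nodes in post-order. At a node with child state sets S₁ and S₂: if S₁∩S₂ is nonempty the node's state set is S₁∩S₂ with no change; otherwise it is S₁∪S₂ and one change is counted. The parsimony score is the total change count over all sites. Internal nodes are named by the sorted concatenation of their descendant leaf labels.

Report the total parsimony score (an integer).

[col 0] NX: children N:{G}, X:{G} ∩→ {G}; cost 0
[col 0] SY: children S:{G}, Y:{C} ∪→ {C,G}; cost 1
[col 0] NSXY: children NX:{G}, SY:{C,G} ∩→ {G}; cost 0
[col 0] DNSXY: children D:{C}, NSXY:{G} ∪→ {C,G}; cost 1
[col 1] NX: children N:{C}, X:{G} ∪→ {C,G}; cost 1
[col 1] SY: children S:{T}, Y:{G} ∪→ {G,T}; cost 1
[col 1] NSXY: children NX:{C,G}, SY:{G,T} ∩→ {G}; cost 0
[col 1] DNSXY: children D:{G}, NSXY:{G} ∩→ {G}; cost 0
[col 2] NX: children N:{A}, X:{C} ∪→ {A,C}; cost 1
[col 2] SY: children S:{C}, Y:{T} ∪→ {C,T}; cost 1
[col 2] NSXY: children NX:{A,C}, SY:{C,T} ∩→ {C}; cost 0
[col 2] DNSXY: children D:{C}, NSXY:{C} ∩→ {C}; cost 0
[col 3] NX: children N:{A}, X:{C} ∪→ {A,C}; cost 1
[col 3] SY: children S:{C}, Y:{C} ∩→ {C}; cost 0
[col 3] NSXY: children NX:{A,C}, SY:{C} ∩→ {C}; cost 0
[col 3] DNSXY: children D:{A}, NSXY:{C} ∪→ {A,C}; cost 1
[col 4] NX: children N:{G}, X:{G} ∩→ {G}; cost 0
[col 4] SY: children S:{C}, Y:{C} ∩→ {C}; cost 0
[col 4] NSXY: children NX:{G}, SY:{C} ∪→ {C,G}; cost 1
[col 4] DNSXY: children D:{C}, NSXY:{C,G} ∩→ {C}; cost 0
[col 5] NX: children N:{A}, X:{T} ∪→ {A,T}; cost 1
[col 5] SY: children S:{G}, Y:{T} ∪→ {G,T}; cost 1
[col 5] NSXY: children NX:{A,T}, SY:{G,T} ∩→ {T}; cost 0
[col 5] DNSXY: children D:{C}, NSXY:{T} ∪→ {C,T}; cost 1
per-site changes: [2, 2, 2, 2, 1, 3]; total = 12

12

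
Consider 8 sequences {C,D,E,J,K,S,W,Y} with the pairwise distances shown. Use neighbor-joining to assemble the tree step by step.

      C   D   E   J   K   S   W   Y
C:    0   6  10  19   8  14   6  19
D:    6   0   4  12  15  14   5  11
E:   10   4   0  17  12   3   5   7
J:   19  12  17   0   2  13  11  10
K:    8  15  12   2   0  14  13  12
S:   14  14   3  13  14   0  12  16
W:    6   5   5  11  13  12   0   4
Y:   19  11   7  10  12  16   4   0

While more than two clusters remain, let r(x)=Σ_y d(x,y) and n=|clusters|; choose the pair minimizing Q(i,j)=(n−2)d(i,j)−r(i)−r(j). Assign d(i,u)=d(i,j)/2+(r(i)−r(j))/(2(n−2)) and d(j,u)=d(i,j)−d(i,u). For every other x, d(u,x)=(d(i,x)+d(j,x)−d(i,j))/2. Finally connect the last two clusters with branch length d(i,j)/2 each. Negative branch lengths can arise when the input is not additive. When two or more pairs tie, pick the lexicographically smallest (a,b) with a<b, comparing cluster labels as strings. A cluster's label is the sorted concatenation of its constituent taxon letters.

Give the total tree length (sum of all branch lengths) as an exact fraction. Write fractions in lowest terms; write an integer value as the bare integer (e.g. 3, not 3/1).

487/16

iteration 1: select J,K (d=2, Q=-148); attach at lengths (5/3, 1/3); label the merged cluster JK
  updated: d(C,JK)=25/2, d(D,JK)=25/2, d(E,JK)=27/2, d(JK,S)=25/2, d(JK,W)=11, d(JK,Y)=10
iteration 2: select E,S (d=3, Q=-99); attach at lengths (-7/5, 22/5); label the merged cluster ES
  updated: d(C,ES)=21/2, d(D,ES)=15/2, d(ES,JK)=23/2, d(ES,W)=7, d(ES,Y)=10
iteration 3: select C,D (d=6, Q=-72); attach at lengths (9/2, 3/2); label the merged cluster CD
  updated: d(CD,ES)=6, d(CD,JK)=19/2, d(CD,W)=5/2, d(CD,Y)=12
iteration 4: select W,Y (d=4, Q=-97/2); attach at lengths (1/12, 47/12); label the merged cluster WY
  updated: d(CD,WY)=21/4, d(ES,WY)=13/2, d(JK,WY)=17/2
iteration 5: select CD,ES (d=6, Q=-131/4); attach at lengths (35/16, 61/16); label the merged cluster CDES
  updated: d(CDES,JK)=15/2, d(CDES,WY)=23/8
iteration 6: select CDES,JK (d=15/2, Q=-151/8); attach at lengths (15/16, 105/16); label the merged cluster CDEJKS
  updated: d(CDEJKS,WY)=31/16
iteration 7: select CDEJKS,WY (d=31/16); attach at lengths (31/32, 31/32); label the merged cluster CDEJKSWY
final tree: ((((C:9/2,D:3/2):35/16,(E:-7/5,S:22/5):61/16):15/16,(J:5/3,K:1/3):105/16):31/32,(W:1/12,Y:47/12):31/32)
total length: 487/16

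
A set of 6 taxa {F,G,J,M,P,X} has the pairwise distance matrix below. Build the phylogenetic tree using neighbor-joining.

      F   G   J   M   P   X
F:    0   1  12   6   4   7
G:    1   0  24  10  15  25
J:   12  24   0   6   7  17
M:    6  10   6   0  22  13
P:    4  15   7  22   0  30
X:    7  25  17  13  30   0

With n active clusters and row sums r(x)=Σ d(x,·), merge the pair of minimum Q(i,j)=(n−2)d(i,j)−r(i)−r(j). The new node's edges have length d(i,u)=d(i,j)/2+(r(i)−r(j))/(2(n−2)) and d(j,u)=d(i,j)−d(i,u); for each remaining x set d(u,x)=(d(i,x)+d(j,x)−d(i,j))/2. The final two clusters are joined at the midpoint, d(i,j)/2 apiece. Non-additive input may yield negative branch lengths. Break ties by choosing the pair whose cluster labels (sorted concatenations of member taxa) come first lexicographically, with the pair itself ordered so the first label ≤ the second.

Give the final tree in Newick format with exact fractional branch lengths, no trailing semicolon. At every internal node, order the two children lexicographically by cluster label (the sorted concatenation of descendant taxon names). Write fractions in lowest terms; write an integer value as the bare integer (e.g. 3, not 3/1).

((((F:-61/12,G:73/12):3,(J:2,P:5):27/4):2,M:17/8):87/16,X:87/16)

iteration 1: select J,P (d=7, Q=-116); attach at lengths (2, 5); label the merged cluster JP
  updated: d(F,JP)=9/2, d(G,JP)=16, d(JP,M)=21/2, d(JP,X)=20
iteration 2: select F,G (d=1, Q=-135/2); attach at lengths (-61/12, 73/12); label the merged cluster FG
  updated: d(FG,JP)=39/4, d(FG,M)=15/2, d(FG,X)=31/2
iteration 3: select FG,JP (d=39/4, Q=-107/2); attach at lengths (3, 27/4); label the merged cluster FGJP
  updated: d(FGJP,M)=33/8, d(FGJP,X)=103/8
iteration 4: select FGJP,M (d=33/8, Q=-30); attach at lengths (2, 17/8); label the merged cluster FGJMP
  updated: d(FGJMP,X)=87/8
iteration 5: select FGJMP,X (d=87/8); attach at lengths (87/16, 87/16); label the merged cluster FGJMPX
final tree: ((((F:-61/12,G:73/12):3,(J:2,P:5):27/4):2,M:17/8):87/16,X:87/16)
total length: 131/4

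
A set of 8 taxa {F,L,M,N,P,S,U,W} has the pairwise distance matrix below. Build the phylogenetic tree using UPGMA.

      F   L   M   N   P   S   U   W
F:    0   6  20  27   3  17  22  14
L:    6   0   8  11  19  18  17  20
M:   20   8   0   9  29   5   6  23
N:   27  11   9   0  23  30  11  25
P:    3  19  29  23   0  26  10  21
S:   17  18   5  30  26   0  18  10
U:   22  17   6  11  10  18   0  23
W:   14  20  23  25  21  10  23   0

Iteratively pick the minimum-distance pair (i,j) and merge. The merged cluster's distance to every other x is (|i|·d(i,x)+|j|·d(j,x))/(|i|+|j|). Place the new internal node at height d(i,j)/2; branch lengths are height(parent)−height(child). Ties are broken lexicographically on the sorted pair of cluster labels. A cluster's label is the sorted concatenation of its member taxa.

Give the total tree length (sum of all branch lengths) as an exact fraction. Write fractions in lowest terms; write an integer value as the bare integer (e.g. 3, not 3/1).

iteration 1: select F,P (d=3); attach at lengths (3/2, 3/2); label the merged cluster FP
  updated: d(FP,L)=25/2, d(FP,M)=49/2, d(FP,N)=25, d(FP,S)=43/2, d(FP,U)=16, d(FP,W)=35/2
iteration 2: select M,S (d=5); attach at lengths (5/2, 5/2); label the merged cluster MS
  updated: d(FP,MS)=23, d(L,MS)=13, d(MS,N)=39/2, d(MS,U)=12, d(MS,W)=33/2
iteration 3: select L,N (d=11); attach at lengths (11/2, 11/2); label the merged cluster LN
  updated: d(FP,LN)=75/4, d(LN,MS)=65/4, d(LN,U)=14, d(LN,W)=45/2
iteration 4: select MS,U (d=12); attach at lengths (7/2, 6); label the merged cluster MSU
  updated: d(FP,MSU)=62/3, d(LN,MSU)=31/2, d(MSU,W)=56/3
iteration 5: select LN,MSU (d=31/2); attach at lengths (9/4, 7/4); label the merged cluster LMNSU
  updated: d(FP,LMNSU)=199/10, d(LMNSU,W)=101/5
iteration 6: select FP,W (d=35/2); attach at lengths (29/4, 35/4); label the merged cluster FPW
  updated: d(FPW,LMNSU)=20
iteration 7: select FPW,LMNSU (d=20); attach at lengths (5/4, 9/4); label the merged cluster FLMNPSUW
final tree: (((F:3/2,P:3/2):29/4,W:35/4):5/4,((L:11/2,N:11/2):9/4,((M:5/2,S:5/2):7/2,U:6):7/4):9/4)
total length: 52

52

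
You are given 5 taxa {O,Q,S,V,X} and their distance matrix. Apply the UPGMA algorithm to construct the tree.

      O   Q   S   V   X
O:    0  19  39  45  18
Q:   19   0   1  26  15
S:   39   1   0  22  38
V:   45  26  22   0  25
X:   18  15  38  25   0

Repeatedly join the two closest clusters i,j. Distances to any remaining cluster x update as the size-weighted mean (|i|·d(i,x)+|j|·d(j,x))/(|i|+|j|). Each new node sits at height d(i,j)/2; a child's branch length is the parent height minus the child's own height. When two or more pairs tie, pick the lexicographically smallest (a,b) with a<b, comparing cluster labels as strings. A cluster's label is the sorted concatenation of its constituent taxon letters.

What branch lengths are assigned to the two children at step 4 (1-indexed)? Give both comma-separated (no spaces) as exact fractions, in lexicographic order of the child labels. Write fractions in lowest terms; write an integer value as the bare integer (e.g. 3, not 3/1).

73/12,37/12

1. join Q+S (d=1) ⇒ QS; edges |Q|=1/2, |S|=1/2
  updated: d(O,QS)=29, d(QS,V)=24, d(QS,X)=53/2
2. join O+X (d=18) ⇒ OX; edges |O|=9, |X|=9
  updated: d(OX,QS)=111/4, d(OX,V)=35
3. join QS+V (d=24) ⇒ QSV; edges |QS|=23/2, |V|=12
  updated: d(OX,QSV)=181/6
4. join OX+QSV (d=181/6) ⇒ OQSVX; edges |OX|=73/12, |QSV|=37/12
final tree: ((O:9,X:9):73/12,((Q:1/2,S:1/2):23/2,V:12):37/12)
total length: 155/3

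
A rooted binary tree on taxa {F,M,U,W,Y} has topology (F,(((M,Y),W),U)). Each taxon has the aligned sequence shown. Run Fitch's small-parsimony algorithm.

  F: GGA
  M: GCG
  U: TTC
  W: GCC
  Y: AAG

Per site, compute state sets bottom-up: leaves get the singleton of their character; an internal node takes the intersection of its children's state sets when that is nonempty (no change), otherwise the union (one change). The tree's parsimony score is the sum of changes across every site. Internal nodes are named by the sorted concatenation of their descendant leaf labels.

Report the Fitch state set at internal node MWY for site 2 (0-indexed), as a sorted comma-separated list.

C,G

MY@0: {G} ∪ {A} = {A,G} (union, +1)
MWY@0: {A,G} ∩ {G} = {G} (intersection, +0)
MUWY@0: {G} ∪ {T} = {G,T} (union, +1)
FMUWY@0: {G} ∩ {G,T} = {G} (intersection, +0)
MY@1: {C} ∪ {A} = {A,C} (union, +1)
MWY@1: {A,C} ∩ {C} = {C} (intersection, +0)
MUWY@1: {C} ∪ {T} = {C,T} (union, +1)
FMUWY@1: {G} ∪ {C,T} = {C,G,T} (union, +1)
MY@2: {G} ∩ {G} = {G} (intersection, +0)
MWY@2: {G} ∪ {C} = {C,G} (union, +1)
MUWY@2: {C,G} ∩ {C} = {C} (intersection, +0)
FMUWY@2: {A} ∪ {C} = {A,C} (union, +1)
per-site changes: [2, 3, 2]; total = 7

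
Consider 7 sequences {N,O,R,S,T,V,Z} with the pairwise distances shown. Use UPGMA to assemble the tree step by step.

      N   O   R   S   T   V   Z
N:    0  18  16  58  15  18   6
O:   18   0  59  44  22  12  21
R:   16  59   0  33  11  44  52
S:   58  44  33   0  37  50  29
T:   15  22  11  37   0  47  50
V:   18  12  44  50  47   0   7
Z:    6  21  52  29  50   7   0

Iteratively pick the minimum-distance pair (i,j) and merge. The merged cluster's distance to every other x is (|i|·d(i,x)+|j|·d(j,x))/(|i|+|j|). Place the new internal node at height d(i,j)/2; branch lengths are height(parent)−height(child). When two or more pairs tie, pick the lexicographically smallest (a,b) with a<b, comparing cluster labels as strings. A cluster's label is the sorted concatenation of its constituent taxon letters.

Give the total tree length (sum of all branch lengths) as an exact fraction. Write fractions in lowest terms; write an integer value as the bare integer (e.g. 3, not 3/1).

step 1: merge (N,Z) at d=6; branch lengths N→3, Z→3; new cluster NZ
  updated: d(NZ,O)=39/2, d(NZ,R)=34, d(NZ,S)=87/2, d(NZ,T)=65/2, d(NZ,V)=25/2
step 2: merge (R,T) at d=11; branch lengths R→11/2, T→11/2; new cluster RT
  updated: d(NZ,RT)=133/4, d(O,RT)=81/2, d(RT,S)=35, d(RT,V)=91/2
step 3: merge (O,V) at d=12; branch lengths O→6, V→6; new cluster OV
  updated: d(NZ,OV)=16, d(OV,RT)=43, d(OV,S)=47
step 4: merge (NZ,OV) at d=16; branch lengths NZ→5, OV→2; new cluster NOVZ
  updated: d(NOVZ,RT)=305/8, d(NOVZ,S)=181/4
step 5: merge (RT,S) at d=35; branch lengths RT→12, S→35/2; new cluster RST
  updated: d(NOVZ,RST)=81/2
step 6: merge (NOVZ,RST) at d=81/2; branch lengths NOVZ→49/4, RST→11/4; new cluster NORSTVZ
final tree: (((N:3,Z:3):5,(O:6,V:6):2):49/4,((R:11/2,T:11/2):12,S:35/2):11/4)
total length: 161/2

161/2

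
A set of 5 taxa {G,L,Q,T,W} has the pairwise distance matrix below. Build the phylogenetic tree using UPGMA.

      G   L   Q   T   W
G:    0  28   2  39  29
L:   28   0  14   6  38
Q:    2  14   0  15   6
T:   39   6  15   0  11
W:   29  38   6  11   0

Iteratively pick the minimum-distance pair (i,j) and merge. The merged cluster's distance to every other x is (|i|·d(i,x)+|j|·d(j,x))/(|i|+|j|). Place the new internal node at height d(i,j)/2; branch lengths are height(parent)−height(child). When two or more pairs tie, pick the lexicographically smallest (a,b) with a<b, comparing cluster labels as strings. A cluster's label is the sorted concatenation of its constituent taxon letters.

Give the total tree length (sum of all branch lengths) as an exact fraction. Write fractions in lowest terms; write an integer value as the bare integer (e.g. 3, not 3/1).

443/12

step 1: merge (G,Q) at d=2; branch lengths G→1, Q→1; new cluster GQ
  updated: d(GQ,L)=21, d(GQ,T)=27, d(GQ,W)=35/2
step 2: merge (L,T) at d=6; branch lengths L→3, T→3; new cluster LT
  updated: d(GQ,LT)=24, d(LT,W)=49/2
step 3: merge (GQ,W) at d=35/2; branch lengths GQ→31/4, W→35/4; new cluster GQW
  updated: d(GQW,LT)=145/6
step 4: merge (GQW,LT) at d=145/6; branch lengths GQW→10/3, LT→109/12; new cluster GLQTW
final tree: (((G:1,Q:1):31/4,W:35/4):10/3,(L:3,T:3):109/12)
total length: 443/12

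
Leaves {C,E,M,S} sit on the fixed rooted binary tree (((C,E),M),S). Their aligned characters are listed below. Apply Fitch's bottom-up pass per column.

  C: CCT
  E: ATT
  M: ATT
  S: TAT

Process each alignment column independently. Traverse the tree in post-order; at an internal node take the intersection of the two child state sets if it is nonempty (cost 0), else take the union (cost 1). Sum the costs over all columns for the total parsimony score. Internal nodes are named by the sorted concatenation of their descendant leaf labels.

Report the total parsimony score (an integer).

site 0, node CE: C={C} ∪ E={A} → {A,C} (+1)
site 0, node CEM: CE={A,C} ∩ M={A} → {A} (+0)
site 0, node CEMS: CEM={A} ∪ S={T} → {A,T} (+1)
site 1, node CE: C={C} ∪ E={T} → {C,T} (+1)
site 1, node CEM: CE={C,T} ∩ M={T} → {T} (+0)
site 1, node CEMS: CEM={T} ∪ S={A} → {A,T} (+1)
site 2, node CE: C={T} ∩ E={T} → {T} (+0)
site 2, node CEM: CE={T} ∩ M={T} → {T} (+0)
site 2, node CEMS: CEM={T} ∩ S={T} → {T} (+0)
per-site changes: [2, 2, 0]; total = 4

4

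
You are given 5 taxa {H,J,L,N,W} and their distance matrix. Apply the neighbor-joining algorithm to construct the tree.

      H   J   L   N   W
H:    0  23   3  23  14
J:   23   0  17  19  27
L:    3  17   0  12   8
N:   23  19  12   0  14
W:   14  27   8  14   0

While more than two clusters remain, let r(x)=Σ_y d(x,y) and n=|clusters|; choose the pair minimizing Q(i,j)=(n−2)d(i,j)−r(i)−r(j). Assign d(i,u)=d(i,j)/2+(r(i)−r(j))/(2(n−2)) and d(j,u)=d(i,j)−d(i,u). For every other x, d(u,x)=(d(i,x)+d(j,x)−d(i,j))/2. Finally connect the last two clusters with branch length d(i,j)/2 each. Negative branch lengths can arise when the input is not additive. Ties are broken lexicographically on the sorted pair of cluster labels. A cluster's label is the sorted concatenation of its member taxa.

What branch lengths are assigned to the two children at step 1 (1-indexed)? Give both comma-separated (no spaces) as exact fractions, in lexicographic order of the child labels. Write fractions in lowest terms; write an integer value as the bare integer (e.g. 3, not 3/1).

iteration 1: select J,N (d=19, Q=-97); attach at lengths (25/2, 13/2); label the merged cluster JN
  updated: d(H,JN)=27/2, d(JN,L)=5, d(JN,W)=11
iteration 2: select H,L (d=3, Q=-81/2); attach at lengths (41/8, -17/8); label the merged cluster HL
  updated: d(HL,JN)=31/4, d(HL,W)=19/2
iteration 3: select HL,JN (d=31/4, Q=-113/4); attach at lengths (25/8, 37/8); label the merged cluster HJLN
  updated: d(HJLN,W)=51/8
iteration 4: select HJLN,W (d=51/8); attach at lengths (51/16, 51/16); label the merged cluster HJLNW
final tree: (((H:41/8,L:-17/8):25/8,(J:25/2,N:13/2):37/8):51/16,W:51/16)
total length: 289/8

25/2,13/2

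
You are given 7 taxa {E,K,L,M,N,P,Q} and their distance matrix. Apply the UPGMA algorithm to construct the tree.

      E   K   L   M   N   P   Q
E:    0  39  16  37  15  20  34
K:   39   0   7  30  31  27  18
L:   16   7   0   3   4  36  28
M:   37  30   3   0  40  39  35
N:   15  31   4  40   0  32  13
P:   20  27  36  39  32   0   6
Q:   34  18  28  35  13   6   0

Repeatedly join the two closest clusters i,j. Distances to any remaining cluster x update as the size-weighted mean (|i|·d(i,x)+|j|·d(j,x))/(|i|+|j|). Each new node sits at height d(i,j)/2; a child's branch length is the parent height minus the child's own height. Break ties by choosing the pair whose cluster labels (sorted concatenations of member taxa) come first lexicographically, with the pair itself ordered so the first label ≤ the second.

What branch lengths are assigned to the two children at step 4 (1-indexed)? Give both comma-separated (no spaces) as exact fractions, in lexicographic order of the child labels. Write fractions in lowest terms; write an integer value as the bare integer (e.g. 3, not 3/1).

1. join L+M (d=3) ⇒ LM; edges |L|=3/2, |M|=3/2
  updated: d(E,LM)=53/2, d(K,LM)=37/2, d(LM,N)=22, d(LM,P)=75/2, d(LM,Q)=63/2
2. join P+Q (d=6) ⇒ PQ; edges |P|=3, |Q|=3
  updated: d(E,PQ)=27, d(K,PQ)=45/2, d(LM,PQ)=69/2, d(N,PQ)=45/2
3. join E+N (d=15) ⇒ EN; edges |E|=15/2, |N|=15/2
  updated: d(EN,K)=35, d(EN,LM)=97/4, d(EN,PQ)=99/4
4. join K+LM (d=37/2) ⇒ KLM; edges |K|=37/4, |LM|=31/4
  updated: d(EN,KLM)=167/6, d(KLM,PQ)=61/2
5. join EN+PQ (d=99/4) ⇒ ENPQ; edges |EN|=39/8, |PQ|=75/8
  updated: d(ENPQ,KLM)=175/6
6. join ENPQ+KLM (d=175/6) ⇒ EKLMNPQ; edges |ENPQ|=53/24, |KLM|=16/3
final tree: (((E:15/2,N:15/2):39/8,(P:3,Q:3):75/8):53/24,(K:37/4,(L:3/2,M:3/2):31/4):16/3)
total length: 1507/24

37/4,31/4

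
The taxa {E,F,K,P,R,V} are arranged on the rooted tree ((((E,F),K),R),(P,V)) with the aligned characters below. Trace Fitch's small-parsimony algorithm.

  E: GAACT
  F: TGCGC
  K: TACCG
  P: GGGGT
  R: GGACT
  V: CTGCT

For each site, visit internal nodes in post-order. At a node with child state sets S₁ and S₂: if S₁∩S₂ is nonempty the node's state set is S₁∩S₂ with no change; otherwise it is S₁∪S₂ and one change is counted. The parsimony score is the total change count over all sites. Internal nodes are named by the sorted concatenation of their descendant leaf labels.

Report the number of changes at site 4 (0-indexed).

2

site 0, node EF: E={G} ∪ F={T} → {G,T} (+1)
site 0, node EFK: EF={G,T} ∩ K={T} → {T} (+0)
site 0, node EFKR: EFK={T} ∪ R={G} → {G,T} (+1)
site 0, node PV: P={G} ∪ V={C} → {C,G} (+1)
site 0, node EFKPRV: EFKR={G,T} ∩ PV={C,G} → {G} (+0)
site 1, node EF: E={A} ∪ F={G} → {A,G} (+1)
site 1, node EFK: EF={A,G} ∩ K={A} → {A} (+0)
site 1, node EFKR: EFK={A} ∪ R={G} → {A,G} (+1)
site 1, node PV: P={G} ∪ V={T} → {G,T} (+1)
site 1, node EFKPRV: EFKR={A,G} ∩ PV={G,T} → {G} (+0)
site 2, node EF: E={A} ∪ F={C} → {A,C} (+1)
site 2, node EFK: EF={A,C} ∩ K={C} → {C} (+0)
site 2, node EFKR: EFK={C} ∪ R={A} → {A,C} (+1)
site 2, node PV: P={G} ∩ V={G} → {G} (+0)
site 2, node EFKPRV: EFKR={A,C} ∪ PV={G} → {A,C,G} (+1)
site 3, node EF: E={C} ∪ F={G} → {C,G} (+1)
site 3, node EFK: EF={C,G} ∩ K={C} → {C} (+0)
site 3, node EFKR: EFK={C} ∩ R={C} → {C} (+0)
site 3, node PV: P={G} ∪ V={C} → {C,G} (+1)
site 3, node EFKPRV: EFKR={C} ∩ PV={C,G} → {C} (+0)
site 4, node EF: E={T} ∪ F={C} → {C,T} (+1)
site 4, node EFK: EF={C,T} ∪ K={G} → {C,G,T} (+1)
site 4, node EFKR: EFK={C,G,T} ∩ R={T} → {T} (+0)
site 4, node PV: P={T} ∩ V={T} → {T} (+0)
site 4, node EFKPRV: EFKR={T} ∩ PV={T} → {T} (+0)
per-site changes: [3, 3, 3, 2, 2]; total = 13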